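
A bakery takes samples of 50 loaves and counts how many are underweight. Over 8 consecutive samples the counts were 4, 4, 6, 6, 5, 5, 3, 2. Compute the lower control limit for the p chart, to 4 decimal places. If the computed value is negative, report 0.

0.0000

p̄ = Σdᵢ / (k·n) = 35 / (8 × 50) = 0.08750
LCL = p̄ − 3·√(p̄(1−p̄)/n) = 0.08750 − 3 × 0.03996 = -0.03238 → 0 (negative, so LCL = 0)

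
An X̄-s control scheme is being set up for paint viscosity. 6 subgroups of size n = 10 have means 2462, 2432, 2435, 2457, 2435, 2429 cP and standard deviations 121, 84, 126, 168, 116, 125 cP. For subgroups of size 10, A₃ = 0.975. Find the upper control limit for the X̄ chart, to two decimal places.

2561.92

X̄̄ = (2462 + 2432 + 2435 + 2457 + 2435 + 2429) / 6 = 2441.6667
s̄ = (121 + 84 + 126 + 168 + 116 + 125) / 6 = 123.3333
UCL = X̄̄ + A₃·s̄ = 2441.6667 + 0.975 × 123.3333 = 2561.9167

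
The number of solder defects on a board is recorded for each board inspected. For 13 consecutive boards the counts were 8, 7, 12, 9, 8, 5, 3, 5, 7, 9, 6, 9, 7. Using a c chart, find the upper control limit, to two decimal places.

c̄ = (8 + 7 + 12 + 9 + 8 + 5 + 3 + 5 + 7 + 9 + 6 + 9 + 7) / 13 = 95 / 13 = 7.3077
UCL = c̄ + 3√c̄ = 7.3077 + 3 × √7.3077 = 7.3077 + 3 × 2.7033 = 15.4175

15.42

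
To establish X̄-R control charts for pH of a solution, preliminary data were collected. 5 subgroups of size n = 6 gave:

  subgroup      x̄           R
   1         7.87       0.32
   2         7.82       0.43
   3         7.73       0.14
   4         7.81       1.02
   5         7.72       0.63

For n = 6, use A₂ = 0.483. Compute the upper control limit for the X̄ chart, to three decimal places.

X̄̄ = (7.87 + 7.82 + 7.73 + 7.81 + 7.72) / 5 = 38.9500 / 5 = 7.7900
R̄ = (0.32 + 0.43 + 0.14 + 1.02 + 0.63) / 5 = 2.5400 / 5 = 0.5080
UCL = X̄̄ + A₂·R̄ = 7.7900 + 0.483 × 0.5080 = 8.0354

8.035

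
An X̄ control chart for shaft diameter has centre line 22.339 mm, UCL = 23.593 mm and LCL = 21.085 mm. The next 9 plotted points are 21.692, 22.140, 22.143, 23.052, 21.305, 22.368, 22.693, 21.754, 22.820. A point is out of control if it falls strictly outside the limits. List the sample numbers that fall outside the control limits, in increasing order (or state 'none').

none

All 9 points lie within [21.085, 23.593].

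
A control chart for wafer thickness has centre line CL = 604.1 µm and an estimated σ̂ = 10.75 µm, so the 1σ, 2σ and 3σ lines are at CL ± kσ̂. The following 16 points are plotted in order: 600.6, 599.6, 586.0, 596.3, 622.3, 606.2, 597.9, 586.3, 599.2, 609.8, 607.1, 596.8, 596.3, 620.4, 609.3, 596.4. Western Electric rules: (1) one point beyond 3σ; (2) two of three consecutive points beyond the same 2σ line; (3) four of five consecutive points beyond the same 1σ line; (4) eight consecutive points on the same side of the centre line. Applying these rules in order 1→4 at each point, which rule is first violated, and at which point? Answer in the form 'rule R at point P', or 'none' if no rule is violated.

none

Zone of each point (C = within 1σ̂, B = 1σ̂–2σ̂, A = 2σ̂–3σ̂, * = beyond 3σ̂; sign = side of CL): 1:-C, 2:-C, 3:-B, 4:-C, 5:+B, 6:+C, 7:-C, 8:-B, 9:-C, 10:+C, 11:+C, 12:-C, 13:-C, 14:+B, 15:+C, 16:-C
No rule fires across all 16 points.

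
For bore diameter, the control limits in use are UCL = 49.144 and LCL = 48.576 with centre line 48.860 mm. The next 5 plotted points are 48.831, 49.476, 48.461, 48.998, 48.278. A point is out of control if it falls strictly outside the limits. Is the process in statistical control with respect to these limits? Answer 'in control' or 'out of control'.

Compare each point to [48.576, 49.144]: sample 2 = 49.476 > UCL; sample 3 = 48.461 < LCL; sample 5 = 48.278 < LCL.

out of control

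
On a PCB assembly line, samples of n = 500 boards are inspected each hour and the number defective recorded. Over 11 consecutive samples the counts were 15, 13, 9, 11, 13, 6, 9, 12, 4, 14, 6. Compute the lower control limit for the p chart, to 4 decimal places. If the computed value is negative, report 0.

p̄ = Σdᵢ / (k·n) = 112 / (11 × 500) = 0.02036
LCL = p̄ − 3·√(p̄(1−p̄)/n) = 0.02036 − 3 × 0.00632 = 0.00141

0.0014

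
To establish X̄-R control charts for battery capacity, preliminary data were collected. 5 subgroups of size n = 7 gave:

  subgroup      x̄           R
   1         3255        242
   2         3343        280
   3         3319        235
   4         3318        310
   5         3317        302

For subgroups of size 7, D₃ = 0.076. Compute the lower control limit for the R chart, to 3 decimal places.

20.809

R̄ = (242 + 280 + 235 + 310 + 302) / 5 = 1369.0000 / 5 = 273.8000
LCL_R = D₃·R̄ = 0.076 × 273.8000 = 20.8088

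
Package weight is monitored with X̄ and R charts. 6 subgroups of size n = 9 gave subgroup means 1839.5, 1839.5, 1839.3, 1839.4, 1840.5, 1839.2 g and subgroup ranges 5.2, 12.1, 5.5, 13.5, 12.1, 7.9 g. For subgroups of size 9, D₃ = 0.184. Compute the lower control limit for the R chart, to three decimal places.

1.727

R̄ = (5.2 + 12.1 + 5.5 + 13.5 + 12.1 + 7.9) / 6 = 56.3000 / 6 = 9.3833
LCL_R = D₃·R̄ = 0.184 × 9.3833 = 1.7265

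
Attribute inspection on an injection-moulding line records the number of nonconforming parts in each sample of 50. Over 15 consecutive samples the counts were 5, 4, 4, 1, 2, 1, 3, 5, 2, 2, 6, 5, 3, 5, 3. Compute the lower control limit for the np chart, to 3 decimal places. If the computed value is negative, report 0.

p̄ = Σdᵢ / (k·n) = 51 / (15 × 50) = 0.06800
LCL = np̄ − 3·√(np̄(1−p̄)) = 3.4000 − 3 × 1.7801 = -1.9403 → 0 (negative, so LCL = 0)

0.000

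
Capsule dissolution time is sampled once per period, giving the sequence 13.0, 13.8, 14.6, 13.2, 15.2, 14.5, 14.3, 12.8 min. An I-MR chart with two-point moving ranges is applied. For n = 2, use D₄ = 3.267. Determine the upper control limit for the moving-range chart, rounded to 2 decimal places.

3.45

Moving ranges: 0.8, 0.8, 1.4, 2.0, 0.7, 0.2, 1.5; M̄R̄ = 7.4000 / 7 = 1.0571
UCL_MR = D₄·M̄R̄ = 3.267 × 1.0571 = 3.4537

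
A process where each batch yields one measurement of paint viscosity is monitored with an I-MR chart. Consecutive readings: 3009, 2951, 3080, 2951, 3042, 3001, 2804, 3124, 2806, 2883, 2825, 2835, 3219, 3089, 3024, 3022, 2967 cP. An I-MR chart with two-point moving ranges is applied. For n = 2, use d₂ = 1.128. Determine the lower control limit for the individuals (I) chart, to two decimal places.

X̄ = (3009 + 2951 + 3080 + 2951 + 3042 + 3001 + 2804 + 3124 + 2806 + 2883 + 2825 + 2835 + 3219 + 3089 + 3024 + 3022 + 2967) / 17 = 2978.3529
Moving ranges: 58, 129, 129, 91, 41, 197, 320, 318, 77, 58, 10, 384, 130, 65, 2, 55; M̄R̄ = 2064.0000 / 16 = 129.0000
LCL = X̄ − 3·M̄R̄/d₂ = 2978.3529 − 3 × 129.0000 / 1.128 = 2635.2678

2635.27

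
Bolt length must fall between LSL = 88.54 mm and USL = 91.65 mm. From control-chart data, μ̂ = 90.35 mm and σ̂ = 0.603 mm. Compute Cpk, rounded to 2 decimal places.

0.72

Cpu = (USL − μ̂) / (3σ̂) = (91.65 − 90.35) / (3 × 0.603) = 0.7186; Cpl = (μ̂ − LSL) / (3σ̂) = (90.35 − 88.54) / (3 × 0.603) = 1.0006; Cpk = min(Cpu, Cpl) = 0.7186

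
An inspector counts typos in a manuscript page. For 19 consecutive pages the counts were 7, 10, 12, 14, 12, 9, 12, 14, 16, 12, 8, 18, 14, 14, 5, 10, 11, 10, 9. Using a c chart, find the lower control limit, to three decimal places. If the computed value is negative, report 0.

c̄ = (7 + 10 + 12 + 14 + 12 + 9 + 12 + 14 + 16 + 12 + 8 + 18 + 14 + 14 + 5 + 10 + 11 + 10 + 9) / 19 = 217 / 19 = 11.4211
LCL = c̄ − 3√c̄ = 11.4211 − 3 × 3.3795 = 1.2825

1.283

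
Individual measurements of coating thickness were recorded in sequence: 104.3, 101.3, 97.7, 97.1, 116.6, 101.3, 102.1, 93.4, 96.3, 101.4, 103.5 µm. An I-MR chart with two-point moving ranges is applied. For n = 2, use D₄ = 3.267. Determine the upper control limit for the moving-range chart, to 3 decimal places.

Moving ranges: 3.0, 3.6, 0.6, 19.5, 15.3, 0.8, 8.7, 2.9, 5.1, 2.1; M̄R̄ = 61.6000 / 10 = 6.1600
UCL_MR = D₄·M̄R̄ = 3.267 × 6.1600 = 20.1247

20.125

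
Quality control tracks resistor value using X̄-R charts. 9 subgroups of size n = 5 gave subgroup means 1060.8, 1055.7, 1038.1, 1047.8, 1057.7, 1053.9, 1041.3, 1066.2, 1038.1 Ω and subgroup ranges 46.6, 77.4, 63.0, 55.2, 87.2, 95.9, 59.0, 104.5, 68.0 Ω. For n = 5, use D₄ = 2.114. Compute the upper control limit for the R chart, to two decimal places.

R̄ = (46.6 + 77.4 + 63.0 + 55.2 + 87.2 + 95.9 + 59.0 + 104.5 + 68.0) / 9 = 656.8000 / 9 = 72.9778
UCL_R = D₄·R̄ = 2.114 × 72.9778 = 154.2750

154.28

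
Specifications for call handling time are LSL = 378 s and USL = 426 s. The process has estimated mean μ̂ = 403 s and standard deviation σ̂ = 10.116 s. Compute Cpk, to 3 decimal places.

0.758

Cpu = (USL − μ̂) / (3σ̂) = (426 − 403) / (3 × 10.116) = 0.7579; Cpl = (μ̂ − LSL) / (3σ̂) = (403 − 378) / (3 × 10.116) = 0.8238; Cpk = min(Cpu, Cpl) = 0.7579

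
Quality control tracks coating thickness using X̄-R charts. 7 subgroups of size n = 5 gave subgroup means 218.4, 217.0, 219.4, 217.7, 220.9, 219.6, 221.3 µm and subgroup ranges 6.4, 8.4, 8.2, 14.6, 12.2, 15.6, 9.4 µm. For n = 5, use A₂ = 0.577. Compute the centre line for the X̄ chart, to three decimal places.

X̄̄ = (218.4 + 217.0 + 219.4 + 217.7 + 220.9 + 219.6 + 221.3) / 7 = 1534.3000 / 7 = 219.1857
CL = X̄̄ = 219.1857

219.186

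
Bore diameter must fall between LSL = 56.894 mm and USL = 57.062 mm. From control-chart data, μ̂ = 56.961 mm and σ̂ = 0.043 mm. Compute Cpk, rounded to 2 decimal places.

0.52

Cpu = (USL − μ̂) / (3σ̂) = (57.062 − 56.961) / (3 × 0.043) = 0.7829; Cpl = (μ̂ − LSL) / (3σ̂) = (56.961 − 56.894) / (3 × 0.043) = 0.5194; Cpk = min(Cpu, Cpl) = 0.5194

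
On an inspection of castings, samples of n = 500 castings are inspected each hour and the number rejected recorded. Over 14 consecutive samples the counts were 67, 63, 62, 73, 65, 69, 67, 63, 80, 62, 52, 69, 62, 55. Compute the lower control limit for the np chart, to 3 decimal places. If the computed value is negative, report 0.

p̄ = Σdᵢ / (k·n) = 909 / (14 × 500) = 0.12986
LCL = np̄ − 3·√(np̄(1−p̄)) = 64.9286 − 3 × 7.5165 = 42.3792

42.379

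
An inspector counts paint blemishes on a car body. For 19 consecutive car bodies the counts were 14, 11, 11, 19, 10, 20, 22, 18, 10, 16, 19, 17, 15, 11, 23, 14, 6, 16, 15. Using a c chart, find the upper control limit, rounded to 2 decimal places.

26.76

c̄ = (14 + 11 + 11 + 19 + 10 + 20 + 22 + 18 + 10 + 16 + 19 + 17 + 15 + 11 + 23 + 14 + 6 + 16 + 15) / 19 = 287 / 19 = 15.1053
UCL = c̄ + 3√c̄ = 15.1053 + 3 × √15.1053 = 15.1053 + 3 × 3.8865 = 26.7649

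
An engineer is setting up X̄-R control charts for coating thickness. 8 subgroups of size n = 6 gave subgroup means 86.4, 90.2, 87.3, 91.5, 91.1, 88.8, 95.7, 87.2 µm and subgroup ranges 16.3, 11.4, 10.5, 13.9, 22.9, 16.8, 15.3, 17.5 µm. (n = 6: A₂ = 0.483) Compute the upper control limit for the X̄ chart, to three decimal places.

X̄̄ = (86.4 + 90.2 + 87.3 + 91.5 + 91.1 + 88.8 + 95.7 + 87.2) / 8 = 718.2000 / 8 = 89.7750
R̄ = (16.3 + 11.4 + 10.5 + 13.9 + 22.9 + 16.8 + 15.3 + 17.5) / 8 = 124.6000 / 8 = 15.5750
UCL = X̄̄ + A₂·R̄ = 89.7750 + 0.483 × 15.5750 = 97.2977

97.298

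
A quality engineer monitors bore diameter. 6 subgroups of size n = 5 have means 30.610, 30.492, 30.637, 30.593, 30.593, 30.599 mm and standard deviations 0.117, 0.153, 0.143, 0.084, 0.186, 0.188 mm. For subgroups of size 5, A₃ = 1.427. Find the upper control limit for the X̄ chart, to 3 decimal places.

X̄̄ = (30.610 + 30.492 + 30.637 + 30.593 + 30.593 + 30.599) / 6 = 30.5873
s̄ = (0.117 + 0.153 + 0.143 + 0.084 + 0.186 + 0.188) / 6 = 0.1452
UCL = X̄̄ + A₃·s̄ = 30.5873 + 1.427 × 0.1452 = 30.7945

30.794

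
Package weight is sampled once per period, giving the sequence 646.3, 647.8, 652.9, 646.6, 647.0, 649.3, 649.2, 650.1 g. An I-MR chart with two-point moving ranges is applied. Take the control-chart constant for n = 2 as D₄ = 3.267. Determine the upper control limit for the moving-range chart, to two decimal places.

Moving ranges: 1.5, 5.1, 6.3, 0.4, 2.3, 0.1, 0.9; M̄R̄ = 16.6000 / 7 = 2.3714
UCL_MR = D₄·M̄R̄ = 3.267 × 2.3714 = 7.7475

7.75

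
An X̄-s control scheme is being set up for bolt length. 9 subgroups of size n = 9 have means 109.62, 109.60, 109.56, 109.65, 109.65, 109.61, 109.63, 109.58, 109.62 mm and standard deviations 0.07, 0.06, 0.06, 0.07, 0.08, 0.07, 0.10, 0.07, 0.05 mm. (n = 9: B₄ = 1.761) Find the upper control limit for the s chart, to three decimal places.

0.123

s̄ = (0.07 + 0.06 + 0.06 + 0.07 + 0.08 + 0.07 + 0.10 + 0.07 + 0.05) / 9 = 0.0700
UCL_s = B₄·s̄ = 1.761 × 0.0700 = 0.1233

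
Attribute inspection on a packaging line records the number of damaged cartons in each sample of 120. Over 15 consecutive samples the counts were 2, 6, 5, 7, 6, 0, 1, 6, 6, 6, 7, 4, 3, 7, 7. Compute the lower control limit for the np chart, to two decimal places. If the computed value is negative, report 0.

0.00

p̄ = Σdᵢ / (k·n) = 73 / (15 × 120) = 0.04056
LCL = np̄ − 3·√(np̄(1−p̄)) = 4.8667 − 3 × 2.1609 = -1.6159 → 0 (negative, so LCL = 0)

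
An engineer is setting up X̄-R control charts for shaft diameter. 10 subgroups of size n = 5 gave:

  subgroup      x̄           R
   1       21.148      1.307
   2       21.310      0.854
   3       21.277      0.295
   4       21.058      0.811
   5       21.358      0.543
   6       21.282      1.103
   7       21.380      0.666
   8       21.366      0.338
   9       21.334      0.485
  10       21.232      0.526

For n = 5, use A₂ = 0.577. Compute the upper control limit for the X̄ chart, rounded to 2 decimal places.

X̄̄ = (21.148 + 21.310 + 21.277 + 21.058 + 21.358 + 21.282 + 21.380 + 21.366 + 21.334 + 21.232) / 10 = 212.7450 / 10 = 21.2745
R̄ = (1.307 + 0.854 + 0.295 + 0.811 + 0.543 + 1.103 + 0.666 + 0.338 + 0.485 + 0.526) / 10 = 6.9280 / 10 = 0.6928
UCL = X̄̄ + A₂·R̄ = 21.2745 + 0.577 × 0.6928 = 21.6742

21.67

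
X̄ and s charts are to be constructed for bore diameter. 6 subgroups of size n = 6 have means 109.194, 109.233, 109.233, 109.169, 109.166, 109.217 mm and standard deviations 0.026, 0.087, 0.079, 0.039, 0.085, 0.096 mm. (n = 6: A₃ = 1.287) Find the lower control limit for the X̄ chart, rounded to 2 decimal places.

109.11

X̄̄ = (109.194 + 109.233 + 109.233 + 109.169 + 109.166 + 109.217) / 6 = 109.2020
s̄ = (0.026 + 0.087 + 0.079 + 0.039 + 0.085 + 0.096) / 6 = 0.0687
LCL = X̄̄ − A₃·s̄ = 109.2020 − 1.287 × 0.0687 = 109.1136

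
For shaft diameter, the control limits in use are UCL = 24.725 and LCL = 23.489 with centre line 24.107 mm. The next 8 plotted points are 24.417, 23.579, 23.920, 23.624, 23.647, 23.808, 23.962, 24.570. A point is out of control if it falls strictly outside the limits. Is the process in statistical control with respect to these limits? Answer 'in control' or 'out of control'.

All 8 points lie within [23.489, 24.725].

in control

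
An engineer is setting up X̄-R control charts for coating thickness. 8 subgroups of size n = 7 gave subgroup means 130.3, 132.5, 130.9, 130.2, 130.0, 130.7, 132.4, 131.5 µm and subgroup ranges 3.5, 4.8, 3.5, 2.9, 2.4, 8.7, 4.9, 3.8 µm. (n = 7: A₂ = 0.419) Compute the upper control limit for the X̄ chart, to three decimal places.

X̄̄ = (130.3 + 132.5 + 130.9 + 130.2 + 130.0 + 130.7 + 132.4 + 131.5) / 8 = 1048.5000 / 8 = 131.0625
R̄ = (3.5 + 4.8 + 3.5 + 2.9 + 2.4 + 8.7 + 4.9 + 3.8) / 8 = 34.5000 / 8 = 4.3125
UCL = X̄̄ + A₂·R̄ = 131.0625 + 0.419 × 4.3125 = 132.8694

132.869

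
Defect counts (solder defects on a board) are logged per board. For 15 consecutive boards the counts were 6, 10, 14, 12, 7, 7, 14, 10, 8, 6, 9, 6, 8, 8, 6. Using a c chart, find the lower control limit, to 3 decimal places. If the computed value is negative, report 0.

c̄ = (6 + 10 + 14 + 12 + 7 + 7 + 14 + 10 + 8 + 6 + 9 + 6 + 8 + 8 + 6) / 15 = 131 / 15 = 8.7333
LCL = c̄ − 3√c̄ = 8.7333 − 3 × 2.9552 = -0.1323 → 0 (cannot be negative)

0.000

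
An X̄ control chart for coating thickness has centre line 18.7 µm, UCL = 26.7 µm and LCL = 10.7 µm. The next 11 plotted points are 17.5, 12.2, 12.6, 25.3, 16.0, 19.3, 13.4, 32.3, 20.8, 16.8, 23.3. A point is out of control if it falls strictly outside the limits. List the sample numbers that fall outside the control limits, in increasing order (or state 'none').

Compare each point to [10.7, 26.7]: sample 8 = 32.3 > UCL.

8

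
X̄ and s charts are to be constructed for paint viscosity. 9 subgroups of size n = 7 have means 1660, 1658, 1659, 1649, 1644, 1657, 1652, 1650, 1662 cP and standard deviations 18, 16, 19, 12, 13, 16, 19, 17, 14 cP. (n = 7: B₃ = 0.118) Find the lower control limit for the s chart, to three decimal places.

1.888

s̄ = (18 + 16 + 19 + 12 + 13 + 16 + 19 + 17 + 14) / 9 = 16.0000
LCL_s = B₃·s̄ = 0.118 × 16.0000 = 1.8880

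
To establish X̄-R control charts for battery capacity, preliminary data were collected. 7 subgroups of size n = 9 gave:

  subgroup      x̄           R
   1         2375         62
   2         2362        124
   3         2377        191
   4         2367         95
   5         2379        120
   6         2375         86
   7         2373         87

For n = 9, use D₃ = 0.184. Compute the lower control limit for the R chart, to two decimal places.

20.11

R̄ = (62 + 124 + 191 + 95 + 120 + 86 + 87) / 7 = 765.0000 / 7 = 109.2857
LCL_R = D₃·R̄ = 0.184 × 109.2857 = 20.1086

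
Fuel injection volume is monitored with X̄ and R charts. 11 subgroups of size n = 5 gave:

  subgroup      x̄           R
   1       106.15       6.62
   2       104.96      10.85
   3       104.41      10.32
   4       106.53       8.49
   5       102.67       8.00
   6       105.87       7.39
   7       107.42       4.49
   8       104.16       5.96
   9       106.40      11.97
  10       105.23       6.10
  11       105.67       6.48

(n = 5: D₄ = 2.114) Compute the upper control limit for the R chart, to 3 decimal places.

16.656

R̄ = (6.62 + 10.85 + 10.32 + 8.49 + 8.00 + 7.39 + 4.49 + 5.96 + 11.97 + 6.10 + 6.48) / 11 = 86.6700 / 11 = 7.8791
UCL_R = D₄·R̄ = 2.114 × 7.8791 = 16.6564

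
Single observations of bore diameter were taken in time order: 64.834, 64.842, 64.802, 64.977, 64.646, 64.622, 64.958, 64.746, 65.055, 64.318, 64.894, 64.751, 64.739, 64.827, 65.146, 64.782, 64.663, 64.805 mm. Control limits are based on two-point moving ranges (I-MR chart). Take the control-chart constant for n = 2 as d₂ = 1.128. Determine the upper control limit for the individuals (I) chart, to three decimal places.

65.416

X̄ = (64.834 + 64.842 + 64.802 + 64.977 + 64.646 + 64.622 + 64.958 + 64.746 + 65.055 + 64.318 + 64.894 + 64.751 + 64.739 + 64.827 + 65.146 + 64.782 + 64.663 + 64.805) / 18 = 64.8004
Moving ranges: 0.008, 0.040, 0.175, 0.331, 0.024, 0.336, 0.212, 0.309, 0.737, 0.576, 0.143, 0.012, 0.088, 0.319, 0.364, 0.119, 0.142; M̄R̄ = 3.9350 / 17 = 0.2315
UCL = X̄ + 3·M̄R̄/d₂ = 64.8004 + 3 × 0.2315 / 1.128 = 65.4160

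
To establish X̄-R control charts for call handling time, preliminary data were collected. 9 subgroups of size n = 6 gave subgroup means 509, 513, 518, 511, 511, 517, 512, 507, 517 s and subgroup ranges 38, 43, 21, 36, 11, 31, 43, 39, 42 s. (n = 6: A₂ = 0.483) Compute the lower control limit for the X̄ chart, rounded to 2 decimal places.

496.46

X̄̄ = (509 + 513 + 518 + 511 + 511 + 517 + 512 + 507 + 517) / 9 = 4615.0000 / 9 = 512.7778
R̄ = (38 + 43 + 21 + 36 + 11 + 31 + 43 + 39 + 42) / 9 = 304.0000 / 9 = 33.7778
LCL = X̄̄ − A₂·R̄ = 512.7778 − 0.483 × 33.7778 = 496.4631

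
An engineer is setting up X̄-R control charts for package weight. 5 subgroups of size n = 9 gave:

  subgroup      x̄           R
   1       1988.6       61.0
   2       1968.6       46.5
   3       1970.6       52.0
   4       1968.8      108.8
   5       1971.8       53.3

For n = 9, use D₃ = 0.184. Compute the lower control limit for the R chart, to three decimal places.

R̄ = (61.0 + 46.5 + 52.0 + 108.8 + 53.3) / 5 = 321.6000 / 5 = 64.3200
LCL_R = D₃·R̄ = 0.184 × 64.3200 = 11.8349

11.835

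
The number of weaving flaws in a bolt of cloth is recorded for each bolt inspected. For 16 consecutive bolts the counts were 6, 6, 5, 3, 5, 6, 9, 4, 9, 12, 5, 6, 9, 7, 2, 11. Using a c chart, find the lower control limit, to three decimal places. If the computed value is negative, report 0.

0.000

c̄ = (6 + 6 + 5 + 3 + 5 + 6 + 9 + 4 + 9 + 12 + 5 + 6 + 9 + 7 + 2 + 11) / 16 = 105 / 16 = 6.5625
LCL = c̄ − 3√c̄ = 6.5625 − 3 × 2.5617 = -1.1227 → 0 (cannot be negative)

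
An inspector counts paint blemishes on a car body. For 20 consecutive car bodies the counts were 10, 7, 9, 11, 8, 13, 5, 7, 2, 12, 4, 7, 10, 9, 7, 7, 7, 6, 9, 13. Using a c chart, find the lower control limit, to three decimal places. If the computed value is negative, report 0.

c̄ = (10 + 7 + 9 + 11 + 8 + 13 + 5 + 7 + 2 + 12 + 4 + 7 + 10 + 9 + 7 + 7 + 7 + 6 + 9 + 13) / 20 = 163 / 20 = 8.1500
LCL = c̄ − 3√c̄ = 8.1500 − 3 × 2.8548 = -0.4145 → 0 (cannot be negative)

0.000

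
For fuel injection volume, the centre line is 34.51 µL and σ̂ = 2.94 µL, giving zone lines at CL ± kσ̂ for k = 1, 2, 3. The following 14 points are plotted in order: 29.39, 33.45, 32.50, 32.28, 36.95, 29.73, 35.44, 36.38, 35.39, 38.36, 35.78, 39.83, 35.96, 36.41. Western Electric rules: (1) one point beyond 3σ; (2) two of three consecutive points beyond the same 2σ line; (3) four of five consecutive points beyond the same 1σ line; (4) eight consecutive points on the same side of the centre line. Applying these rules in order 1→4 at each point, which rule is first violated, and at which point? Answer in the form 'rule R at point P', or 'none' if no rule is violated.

Zone of each point (C = within 1σ̂, B = 1σ̂–2σ̂, A = 2σ̂–3σ̂, * = beyond 3σ̂; sign = side of CL): 1:-B, 2:-C, 3:-C, 4:-C, 5:+C, 6:-B, 7:+C, 8:+C, 9:+C, 10:+B, 11:+C, 12:+B, 13:+C, 14:+C
Rule 4 (eight consecutive points on the same side of the centre line) is satisfied at point 14.

rule 4 at point 14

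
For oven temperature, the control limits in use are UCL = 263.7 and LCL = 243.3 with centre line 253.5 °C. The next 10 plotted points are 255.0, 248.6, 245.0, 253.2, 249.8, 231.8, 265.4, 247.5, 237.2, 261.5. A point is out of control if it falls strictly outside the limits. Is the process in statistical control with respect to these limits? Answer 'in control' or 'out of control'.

out of control

Compare each point to [243.3, 263.7]: sample 6 = 231.8 < LCL; sample 7 = 265.4 > UCL; sample 9 = 237.2 < LCL.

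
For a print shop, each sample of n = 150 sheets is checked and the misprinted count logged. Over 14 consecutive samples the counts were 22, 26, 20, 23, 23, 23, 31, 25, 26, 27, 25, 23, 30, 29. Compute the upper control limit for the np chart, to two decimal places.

38.95

p̄ = Σdᵢ / (k·n) = 353 / (14 × 150) = 0.16810
UCL = np̄ + 3·√(np̄(1−p̄)) = 25.2143 + 3 × √(25.2143×0.83190) = 25.2143 + 3 × 4.5799 = 38.9541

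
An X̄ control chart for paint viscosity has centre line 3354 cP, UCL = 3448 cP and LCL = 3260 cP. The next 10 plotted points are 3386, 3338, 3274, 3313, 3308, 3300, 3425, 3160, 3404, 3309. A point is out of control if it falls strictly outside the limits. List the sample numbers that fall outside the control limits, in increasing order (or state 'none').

8

Compare each point to [3260, 3448]: sample 8 = 3160 < LCL.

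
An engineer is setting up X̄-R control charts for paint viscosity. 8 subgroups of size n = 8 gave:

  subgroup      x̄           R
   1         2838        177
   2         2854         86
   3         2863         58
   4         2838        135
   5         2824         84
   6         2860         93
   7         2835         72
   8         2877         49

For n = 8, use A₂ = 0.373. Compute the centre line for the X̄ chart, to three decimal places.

X̄̄ = (2838 + 2854 + 2863 + 2838 + 2824 + 2860 + 2835 + 2877) / 8 = 22789.0000 / 8 = 2848.6250
CL = X̄̄ = 2848.6250

2848.625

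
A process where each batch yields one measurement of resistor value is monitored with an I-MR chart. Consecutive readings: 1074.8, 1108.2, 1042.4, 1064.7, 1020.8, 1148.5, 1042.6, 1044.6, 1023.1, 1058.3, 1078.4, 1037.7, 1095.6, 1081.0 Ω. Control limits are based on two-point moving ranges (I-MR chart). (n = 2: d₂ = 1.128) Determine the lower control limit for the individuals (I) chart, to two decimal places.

944.86

X̄ = (1074.8 + 1108.2 + 1042.4 + 1064.7 + 1020.8 + 1148.5 + 1042.6 + 1044.6 + 1023.1 + 1058.3 + 1078.4 + 1037.7 + 1095.6 + 1081.0) / 14 = 1065.7643
Moving ranges: 33.4, 65.8, 22.3, 43.9, 127.7, 105.9, 2.0, 21.5, 35.2, 20.1, 40.7, 57.9, 14.6; M̄R̄ = 591.0000 / 13 = 45.4615
LCL = X̄ − 3·M̄R̄/d₂ = 1065.7643 − 3 × 45.4615 / 1.128 = 944.8559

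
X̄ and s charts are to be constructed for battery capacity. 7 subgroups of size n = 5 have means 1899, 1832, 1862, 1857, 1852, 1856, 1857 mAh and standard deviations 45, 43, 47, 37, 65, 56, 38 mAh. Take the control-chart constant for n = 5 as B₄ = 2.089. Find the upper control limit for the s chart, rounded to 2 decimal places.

98.78

s̄ = (45 + 43 + 47 + 37 + 65 + 56 + 38) / 7 = 47.2857
UCL_s = B₄·s̄ = 2.089 × 47.2857 = 98.7799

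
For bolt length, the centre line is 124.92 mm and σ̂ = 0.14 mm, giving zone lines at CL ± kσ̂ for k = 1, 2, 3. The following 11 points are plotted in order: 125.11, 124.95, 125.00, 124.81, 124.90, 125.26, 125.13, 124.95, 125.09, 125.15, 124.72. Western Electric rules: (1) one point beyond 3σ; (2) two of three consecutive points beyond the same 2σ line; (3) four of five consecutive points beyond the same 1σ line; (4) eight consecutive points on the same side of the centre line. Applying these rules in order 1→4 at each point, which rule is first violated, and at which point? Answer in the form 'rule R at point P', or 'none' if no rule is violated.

rule 3 at point 10

Zone of each point (C = within 1σ̂, B = 1σ̂–2σ̂, A = 2σ̂–3σ̂, * = beyond 3σ̂; sign = side of CL): 1:+B, 2:+C, 3:+C, 4:-C, 5:-C, 6:+A, 7:+B, 8:+C, 9:+B, 10:+B, 11:-B
Rule 3 (four of five consecutive points beyond the same 1σ limit) is satisfied at point 10.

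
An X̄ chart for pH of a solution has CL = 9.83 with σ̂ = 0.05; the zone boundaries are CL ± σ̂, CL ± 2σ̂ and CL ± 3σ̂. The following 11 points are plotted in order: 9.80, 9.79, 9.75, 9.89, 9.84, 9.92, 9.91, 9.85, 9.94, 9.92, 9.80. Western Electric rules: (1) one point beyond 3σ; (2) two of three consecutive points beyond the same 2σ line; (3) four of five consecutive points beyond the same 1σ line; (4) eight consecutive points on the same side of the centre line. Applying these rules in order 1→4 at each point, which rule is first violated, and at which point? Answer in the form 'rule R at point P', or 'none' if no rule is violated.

Zone of each point (C = within 1σ̂, B = 1σ̂–2σ̂, A = 2σ̂–3σ̂, * = beyond 3σ̂; sign = side of CL): 1:-C, 2:-C, 3:-B, 4:+B, 5:+C, 6:+B, 7:+B, 8:+C, 9:+A, 10:+B, 11:-C
Rule 3 (four of five consecutive points beyond the same 1σ limit) is satisfied at point 10.

rule 3 at point 10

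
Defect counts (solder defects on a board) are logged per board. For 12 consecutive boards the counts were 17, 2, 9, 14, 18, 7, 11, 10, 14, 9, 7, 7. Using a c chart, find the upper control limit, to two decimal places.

c̄ = (17 + 2 + 9 + 14 + 18 + 7 + 11 + 10 + 14 + 9 + 7 + 7) / 12 = 125 / 12 = 10.4167
UCL = c̄ + 3√c̄ = 10.4167 + 3 × √10.4167 = 10.4167 + 3 × 3.2275 = 20.0991

20.10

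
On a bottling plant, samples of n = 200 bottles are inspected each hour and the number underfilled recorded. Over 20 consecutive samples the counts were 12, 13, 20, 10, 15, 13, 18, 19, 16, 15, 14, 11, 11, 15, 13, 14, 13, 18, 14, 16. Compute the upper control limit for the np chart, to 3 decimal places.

p̄ = Σdᵢ / (k·n) = 290 / (20 × 200) = 0.07250
UCL = np̄ + 3·√(np̄(1−p̄)) = 14.5000 + 3 × √(14.5000×0.92750) = 14.5000 + 3 × 3.6673 = 25.5018

25.502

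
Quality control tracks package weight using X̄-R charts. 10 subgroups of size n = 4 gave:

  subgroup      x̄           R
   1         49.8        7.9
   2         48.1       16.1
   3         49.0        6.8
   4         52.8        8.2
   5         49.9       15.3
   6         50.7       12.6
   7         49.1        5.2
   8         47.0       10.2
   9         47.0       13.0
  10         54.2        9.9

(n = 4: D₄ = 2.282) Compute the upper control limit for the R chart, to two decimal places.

24.01

R̄ = (7.9 + 16.1 + 6.8 + 8.2 + 15.3 + 12.6 + 5.2 + 10.2 + 13.0 + 9.9) / 10 = 105.2000 / 10 = 10.5200
UCL_R = D₄·R̄ = 2.282 × 10.5200 = 24.0066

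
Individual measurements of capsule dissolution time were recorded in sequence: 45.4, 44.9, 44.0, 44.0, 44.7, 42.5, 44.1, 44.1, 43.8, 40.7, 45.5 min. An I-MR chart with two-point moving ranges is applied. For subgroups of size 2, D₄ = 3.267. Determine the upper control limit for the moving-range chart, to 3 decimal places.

4.606

Moving ranges: 0.5, 0.9, 0.0, 0.7, 2.2, 1.6, 0.0, 0.3, 3.1, 4.8; M̄R̄ = 14.1000 / 10 = 1.4100
UCL_MR = D₄·M̄R̄ = 3.267 × 1.4100 = 4.6065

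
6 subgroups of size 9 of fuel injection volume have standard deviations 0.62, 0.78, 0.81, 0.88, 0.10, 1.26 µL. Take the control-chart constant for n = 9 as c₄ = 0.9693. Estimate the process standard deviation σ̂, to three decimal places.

s̄ = (0.62 + 0.78 + 0.81 + 0.88 + 0.10 + 1.26) / 6 = 0.7417
σ̂ = s̄ / c₄ = 0.7417 / 0.9693 = 0.7652

0.765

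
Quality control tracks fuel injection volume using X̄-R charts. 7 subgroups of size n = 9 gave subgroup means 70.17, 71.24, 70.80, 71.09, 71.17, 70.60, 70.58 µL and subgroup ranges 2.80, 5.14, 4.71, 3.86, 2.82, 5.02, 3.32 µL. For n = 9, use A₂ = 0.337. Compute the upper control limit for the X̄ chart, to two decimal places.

72.14

X̄̄ = (70.17 + 71.24 + 70.80 + 71.09 + 71.17 + 70.60 + 70.58) / 7 = 495.6500 / 7 = 70.8071
R̄ = (2.80 + 5.14 + 4.71 + 3.86 + 2.82 + 5.02 + 3.32) / 7 = 27.6700 / 7 = 3.9529
UCL = X̄̄ + A₂·R̄ = 70.8071 + 0.337 × 3.9529 = 72.1393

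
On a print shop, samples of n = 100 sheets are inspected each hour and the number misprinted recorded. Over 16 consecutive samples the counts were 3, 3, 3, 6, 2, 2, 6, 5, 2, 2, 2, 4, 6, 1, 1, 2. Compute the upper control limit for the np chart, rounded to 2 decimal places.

8.34

p̄ = Σdᵢ / (k·n) = 50 / (16 × 100) = 0.03125
UCL = np̄ + 3·√(np̄(1−p̄)) = 3.1250 + 3 × √(3.1250×0.96875) = 3.1250 + 3 × 1.7399 = 8.3448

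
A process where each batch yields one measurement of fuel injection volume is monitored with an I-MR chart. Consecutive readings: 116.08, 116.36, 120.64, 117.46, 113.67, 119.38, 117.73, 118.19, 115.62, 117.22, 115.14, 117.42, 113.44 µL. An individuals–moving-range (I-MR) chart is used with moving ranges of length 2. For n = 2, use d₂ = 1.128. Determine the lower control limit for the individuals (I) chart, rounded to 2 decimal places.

109.73

X̄ = (116.08 + 116.36 + 120.64 + 117.46 + 113.67 + 119.38 + 117.73 + 118.19 + 115.62 + 117.22 + 115.14 + 117.42 + 113.44) / 13 = 116.7962
Moving ranges: 0.28, 4.28, 3.18, 3.79, 5.71, 1.65, 0.46, 2.57, 1.60, 2.08, 2.28, 3.98; M̄R̄ = 31.8600 / 12 = 2.6550
LCL = X̄ − 3·M̄R̄/d₂ = 116.7962 − 3 × 2.6550 / 1.128 = 109.7350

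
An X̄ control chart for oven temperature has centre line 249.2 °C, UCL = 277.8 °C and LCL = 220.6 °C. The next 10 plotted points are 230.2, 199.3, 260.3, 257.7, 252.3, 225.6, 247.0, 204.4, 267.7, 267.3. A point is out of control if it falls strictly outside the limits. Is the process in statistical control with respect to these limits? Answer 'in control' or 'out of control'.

Compare each point to [220.6, 277.8]: sample 2 = 199.3 < LCL; sample 8 = 204.4 < LCL.

out of control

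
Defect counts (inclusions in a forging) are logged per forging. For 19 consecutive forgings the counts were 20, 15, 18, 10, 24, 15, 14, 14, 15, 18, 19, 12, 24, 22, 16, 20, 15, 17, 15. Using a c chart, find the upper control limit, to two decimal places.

c̄ = (20 + 15 + 18 + 10 + 24 + 15 + 14 + 14 + 15 + 18 + 19 + 12 + 24 + 22 + 16 + 20 + 15 + 17 + 15) / 19 = 323 / 19 = 17.0000
UCL = c̄ + 3√c̄ = 17.0000 + 3 × √17.0000 = 17.0000 + 3 × 4.1231 = 29.3693

29.37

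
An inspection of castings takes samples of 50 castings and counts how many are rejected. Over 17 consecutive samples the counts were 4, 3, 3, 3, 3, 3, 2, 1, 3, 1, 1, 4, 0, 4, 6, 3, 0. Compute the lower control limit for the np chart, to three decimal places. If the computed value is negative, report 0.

0.000

p̄ = Σdᵢ / (k·n) = 44 / (17 × 50) = 0.05176
LCL = np̄ − 3·√(np̄(1−p̄)) = 2.5882 − 3 × 1.5666 = -2.1116 → 0 (negative, so LCL = 0)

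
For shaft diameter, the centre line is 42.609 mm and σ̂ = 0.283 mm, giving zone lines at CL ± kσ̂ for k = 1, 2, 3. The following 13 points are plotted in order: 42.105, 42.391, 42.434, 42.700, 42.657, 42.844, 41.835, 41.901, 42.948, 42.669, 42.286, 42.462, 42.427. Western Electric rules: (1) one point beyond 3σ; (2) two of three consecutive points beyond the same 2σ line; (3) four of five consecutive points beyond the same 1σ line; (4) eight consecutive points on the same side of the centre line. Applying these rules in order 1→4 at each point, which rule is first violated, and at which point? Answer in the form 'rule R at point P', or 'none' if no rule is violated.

rule 2 at point 8

Zone of each point (C = within 1σ̂, B = 1σ̂–2σ̂, A = 2σ̂–3σ̂, * = beyond 3σ̂; sign = side of CL): 1:-B, 2:-C, 3:-C, 4:+C, 5:+C, 6:+C, 7:-A, 8:-A, 9:+B, 10:+C, 11:-B, 12:-C, 13:-C
Rule 2 (two of three consecutive points beyond the same 2σ limit) is satisfied at point 8.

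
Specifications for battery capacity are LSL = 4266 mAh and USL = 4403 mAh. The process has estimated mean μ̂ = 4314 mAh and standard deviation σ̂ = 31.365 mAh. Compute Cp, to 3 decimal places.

0.728

Cp = (USL − LSL) / (6σ̂) = (4403 − 4266) / (6 × 31.365) = 137.0000 / 188.1900 = 0.7280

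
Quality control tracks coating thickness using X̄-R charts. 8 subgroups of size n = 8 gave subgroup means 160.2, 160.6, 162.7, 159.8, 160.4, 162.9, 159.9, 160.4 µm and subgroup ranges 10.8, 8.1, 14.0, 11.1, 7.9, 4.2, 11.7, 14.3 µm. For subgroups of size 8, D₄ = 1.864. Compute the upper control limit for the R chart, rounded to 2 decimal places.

R̄ = (10.8 + 8.1 + 14.0 + 11.1 + 7.9 + 4.2 + 11.7 + 14.3) / 8 = 82.1000 / 8 = 10.2625
UCL_R = D₄·R̄ = 1.864 × 10.2625 = 19.1293

19.13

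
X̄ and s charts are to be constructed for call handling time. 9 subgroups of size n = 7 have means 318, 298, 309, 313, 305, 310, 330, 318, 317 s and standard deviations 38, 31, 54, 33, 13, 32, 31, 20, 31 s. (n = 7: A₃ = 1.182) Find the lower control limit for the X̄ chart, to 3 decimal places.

X̄̄ = (318 + 298 + 309 + 313 + 305 + 310 + 330 + 318 + 317) / 9 = 313.1111
s̄ = (38 + 31 + 54 + 33 + 13 + 32 + 31 + 20 + 31) / 9 = 31.4444
LCL = X̄̄ − A₃·s̄ = 313.1111 − 1.182 × 31.4444 = 275.9438

275.944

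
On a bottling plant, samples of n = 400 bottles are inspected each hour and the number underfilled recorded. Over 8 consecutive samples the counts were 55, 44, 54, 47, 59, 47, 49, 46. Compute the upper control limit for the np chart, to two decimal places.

69.99

p̄ = Σdᵢ / (k·n) = 401 / (8 × 400) = 0.12531
UCL = np̄ + 3·√(np̄(1−p̄)) = 50.1250 + 3 × √(50.1250×0.87469) = 50.1250 + 3 × 6.6215 = 69.9894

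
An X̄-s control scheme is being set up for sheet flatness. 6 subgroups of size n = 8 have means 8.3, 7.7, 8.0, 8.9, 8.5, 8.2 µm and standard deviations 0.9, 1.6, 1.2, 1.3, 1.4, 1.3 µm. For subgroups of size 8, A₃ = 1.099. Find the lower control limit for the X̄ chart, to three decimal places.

X̄̄ = (8.3 + 7.7 + 8.0 + 8.9 + 8.5 + 8.2) / 6 = 8.2667
s̄ = (0.9 + 1.6 + 1.2 + 1.3 + 1.4 + 1.3) / 6 = 1.2833
LCL = X̄̄ − A₃·s̄ = 8.2667 − 1.099 × 1.2833 = 6.8563

6.856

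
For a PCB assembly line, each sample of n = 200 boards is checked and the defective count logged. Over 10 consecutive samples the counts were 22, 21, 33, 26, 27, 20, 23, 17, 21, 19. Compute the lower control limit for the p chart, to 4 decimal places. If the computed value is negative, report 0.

p̄ = Σdᵢ / (k·n) = 229 / (10 × 200) = 0.11450
LCL = p̄ − 3·√(p̄(1−p̄)/n) = 0.11450 − 3 × 0.02252 = 0.04695

0.0470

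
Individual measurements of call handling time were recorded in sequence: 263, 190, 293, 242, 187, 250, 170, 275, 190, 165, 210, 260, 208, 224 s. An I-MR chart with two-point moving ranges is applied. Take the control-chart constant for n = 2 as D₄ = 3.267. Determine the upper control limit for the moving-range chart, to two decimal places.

201.80

Moving ranges: 73, 103, 51, 55, 63, 80, 105, 85, 25, 45, 50, 52, 16; M̄R̄ = 803.0000 / 13 = 61.7692
UCL_MR = D₄·M̄R̄ = 3.267 × 61.7692 = 201.8001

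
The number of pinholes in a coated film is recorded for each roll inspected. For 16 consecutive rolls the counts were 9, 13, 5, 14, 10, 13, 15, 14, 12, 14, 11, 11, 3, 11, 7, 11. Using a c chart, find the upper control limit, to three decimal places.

c̄ = (9 + 13 + 5 + 14 + 10 + 13 + 15 + 14 + 12 + 14 + 11 + 11 + 3 + 11 + 7 + 11) / 16 = 173 / 16 = 10.8125
UCL = c̄ + 3√c̄ = 10.8125 + 3 × √10.8125 = 10.8125 + 3 × 3.2882 = 20.6772

20.677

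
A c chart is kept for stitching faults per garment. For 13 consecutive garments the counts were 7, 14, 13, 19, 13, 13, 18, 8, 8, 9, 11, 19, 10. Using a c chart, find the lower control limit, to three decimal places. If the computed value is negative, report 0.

c̄ = (7 + 14 + 13 + 19 + 13 + 13 + 18 + 8 + 8 + 9 + 11 + 19 + 10) / 13 = 162 / 13 = 12.4615
LCL = c̄ − 3√c̄ = 12.4615 − 3 × 3.5301 = 1.8713

1.871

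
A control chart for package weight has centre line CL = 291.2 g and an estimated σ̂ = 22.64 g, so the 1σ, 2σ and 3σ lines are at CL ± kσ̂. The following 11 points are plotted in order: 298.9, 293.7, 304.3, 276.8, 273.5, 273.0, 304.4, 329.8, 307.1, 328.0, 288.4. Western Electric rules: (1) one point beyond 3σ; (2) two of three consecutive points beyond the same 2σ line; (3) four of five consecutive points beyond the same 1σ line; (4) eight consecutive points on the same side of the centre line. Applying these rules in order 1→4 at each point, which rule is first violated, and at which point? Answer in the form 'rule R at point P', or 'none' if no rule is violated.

none

Zone of each point (C = within 1σ̂, B = 1σ̂–2σ̂, A = 2σ̂–3σ̂, * = beyond 3σ̂; sign = side of CL): 1:+C, 2:+C, 3:+C, 4:-C, 5:-C, 6:-C, 7:+C, 8:+B, 9:+C, 10:+B, 11:-C
No rule fires across all 11 points.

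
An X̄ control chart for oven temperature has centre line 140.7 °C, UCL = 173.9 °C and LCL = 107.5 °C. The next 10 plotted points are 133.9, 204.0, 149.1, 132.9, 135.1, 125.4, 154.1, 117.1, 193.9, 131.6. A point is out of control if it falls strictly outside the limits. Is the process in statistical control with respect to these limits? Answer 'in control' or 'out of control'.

out of control

Compare each point to [107.5, 173.9]: sample 2 = 204.0 > UCL; sample 9 = 193.9 > UCL.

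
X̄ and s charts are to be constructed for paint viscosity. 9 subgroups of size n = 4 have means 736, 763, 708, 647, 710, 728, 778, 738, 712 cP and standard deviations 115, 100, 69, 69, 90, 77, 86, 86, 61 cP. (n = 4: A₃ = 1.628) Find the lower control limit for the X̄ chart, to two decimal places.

X̄̄ = (736 + 763 + 708 + 647 + 710 + 728 + 778 + 738 + 712) / 9 = 724.4444
s̄ = (115 + 100 + 69 + 69 + 90 + 77 + 86 + 86 + 61) / 9 = 83.6667
LCL = X̄̄ − A₃·s̄ = 724.4444 − 1.628 × 83.6667 = 588.2351

588.24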